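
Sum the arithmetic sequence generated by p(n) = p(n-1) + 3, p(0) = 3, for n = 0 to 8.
Computing the sequence terms: 3, 6, 9, 12, 15, 18, 21, 24, 27
Adding these values together:

135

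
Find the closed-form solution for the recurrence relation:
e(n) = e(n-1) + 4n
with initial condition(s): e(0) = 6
Recurrence: e(n) = e(n-1) + 4n, initial: e(0) = 6.
Telescoping: e(n) = e(0) + 4·Σᵢ₌₁ⁿ i = 6 + 4·n(n+1)/2.

e(n) = 4·n(n+1)/2 + 6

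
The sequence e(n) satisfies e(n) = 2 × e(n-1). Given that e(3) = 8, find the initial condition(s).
In general e(n) = 2ⁿ · e(0). At n = 3: e(0) = e(3) / 2^3 = 8 / 8 = 1.

e(0) = 1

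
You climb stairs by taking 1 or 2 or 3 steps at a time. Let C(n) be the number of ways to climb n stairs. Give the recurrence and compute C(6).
Condition on the size of the last step (1 to 3): before it there were n-1, …, n-3 stairs climbed, and these cases are disjoint, so C(n) = C(n-1) + C(n-2) + C(n-3) (order-3 linear recurrence).
Initial conditions by direct count (compositions of i into parts ≤ 3): C(1) = 1; C(2) = 2; C(3) = 4.
Iterating the recurrence: C(4) = 7, C(5) = 13, C(6) = 24.

C(n) = C(n-1) + C(n-2) + C(n-3), C(1) = 1, C(2) = 2, C(3) = 4; C(6) = 24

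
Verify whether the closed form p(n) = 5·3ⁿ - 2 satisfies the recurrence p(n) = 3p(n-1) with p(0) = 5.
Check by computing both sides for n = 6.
From the recurrence with p(0) = 5:
  p(0) = 5, p(1) = 15, p(2) = 45, p(3) = 135, p(4) = 405, p(5) = 1215, p(6) = 3645
  so the recurrence gives p(6) = 3645.
From the proposed closed form p(n) = 5·3ⁿ - 2:
  p(6) = 3643.
The recurrence gives 3645 but the closed form gives 3643, so the closed form does not satisfy the recurrence.

No, the closed form is incorrect.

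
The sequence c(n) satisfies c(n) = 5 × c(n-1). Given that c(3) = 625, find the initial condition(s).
In general c(n) = 5ⁿ · c(0). At n = 3: c(0) = c(3) / 5^3 = 625 / 125 = 5.

c(0) = 5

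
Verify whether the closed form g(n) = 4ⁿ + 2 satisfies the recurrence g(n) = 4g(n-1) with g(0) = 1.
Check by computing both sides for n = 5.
From the recurrence with g(0) = 1:
  g(0) = 1, g(1) = 4, g(2) = 16, g(3) = 64, g(4) = 256, g(5) = 1024
  so the recurrence gives g(5) = 1024.
From the proposed closed form g(n) = 4ⁿ + 2:
  g(5) = 1026.
The recurrence gives 1024 but the closed form gives 1026, so the closed form does not satisfy the recurrence.

No, the closed form is incorrect.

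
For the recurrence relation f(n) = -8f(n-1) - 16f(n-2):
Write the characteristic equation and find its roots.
Substitute f(n) = rⁿ and divide through by rⁿ⁻²: r² + 8r + 16 = 0
Factor: (r + 4)² = 0, so r = -4 (double root).
General solution: f(n) = (A + Bn)·(-4)ⁿ

Characteristic: r² + 8r + 16 = 0, Roots: r = -4 (double root)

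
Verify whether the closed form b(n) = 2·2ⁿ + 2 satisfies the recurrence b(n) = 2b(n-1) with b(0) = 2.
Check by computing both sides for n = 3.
From the recurrence with b(0) = 2:
  b(0) = 2, b(1) = 4, b(2) = 8, b(3) = 16
  so the recurrence gives b(3) = 16.
From the proposed closed form b(n) = 2·2ⁿ + 2:
  b(3) = 18.
The recurrence gives 16 but the closed form gives 18, so the closed form does not satisfy the recurrence.

No, the closed form is incorrect.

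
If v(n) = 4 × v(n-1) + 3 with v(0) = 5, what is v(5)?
Computing step by step:
v(0) = 5
v(1) = 4 × 5 + 3 = 23
v(2) = 4 × 23 + 3 = 95
v(3) = 4 × 95 + 3 = 383
v(4) = 4 × 383 + 3 = 1535
v(5) = 4 × 1535 + 3 = 6143

6143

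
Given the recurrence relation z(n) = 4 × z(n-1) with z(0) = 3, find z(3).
Computing step by step:
z(0) = 3
z(1) = 4 × 3 = 12
z(2) = 4 × 12 = 48
z(3) = 4 × 48 = 192

192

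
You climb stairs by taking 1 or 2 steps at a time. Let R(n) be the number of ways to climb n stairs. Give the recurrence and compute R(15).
Condition on the size of the last step (1 to 2): before it there were n-1, …, n-2 stairs climbed, and these cases are disjoint, so R(n) = R(n-1) + R(n-2) (Fibonacci-type sequence).
Initial conditions by direct count (compositions of i into parts ≤ 2): R(1) = 1; R(2) = 2.
Iterating the recurrence: R(3) = 3, R(4) = 5, R(5) = 8, R(6) = 13, R(7) = 21, R(8) = 34, R(9) = 55, R(10) = 89, R(11) = 144, R(12) = 233, R(13) = 377, R(14) = 610, R(15) = 987.

R(n) = R(n-1) + R(n-2), R(1) = 1, R(2) = 2; R(15) = 987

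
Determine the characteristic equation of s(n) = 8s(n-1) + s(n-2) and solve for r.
Substitute s(n) = rⁿ and divide through by rⁿ⁻²: r² - 8r - 1 = 0
Discriminant: 8² + 4·1 = 68, not a perfect square, so by the quadratic formula r = (8 ± √68)/2.
General solution: s(n) = A·r₁ⁿ + B·r₂ⁿ where r₁,r₂ = (8 ± √68)/2

Characteristic: r² - 8r - 1 = 0, Roots: r = (8 ± √68)/2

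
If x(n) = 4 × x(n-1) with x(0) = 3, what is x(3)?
Computing step by step:
x(0) = 3
x(1) = 4 × 3 = 12
x(2) = 4 × 12 = 48
x(3) = 4 × 48 = 192

192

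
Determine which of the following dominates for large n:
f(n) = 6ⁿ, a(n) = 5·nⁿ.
Comparing growth rates:
Growth-rate hierarchy: log n ≺ any polynomial ≺ any exponential cⁿ (c>1) ≺ n! ≺ nⁿ.
super-exponential nⁿ dominates exponential base 6 asymptotically.

a(n) grows faster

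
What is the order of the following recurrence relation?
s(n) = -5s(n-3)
The order is the largest lag k for which s(n-k) appears. Here the deepest term is s(n-3), so the order is 3.

Order 3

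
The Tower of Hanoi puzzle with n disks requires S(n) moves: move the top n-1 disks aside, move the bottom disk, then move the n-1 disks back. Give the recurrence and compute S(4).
Moving n disks = move the top n-1 disks aside (S(n-1) moves) + move the largest disk (1 move) + move the n-1 disks back on top (S(n-1) moves), so S(n) = 2S(n-1) + 1, with S(1) = 1 (a single disk takes one move).
First terms: 1, 3, 7, 15, … — each is one less than a power of 2. Indeed S(n) + 1 = 2(S(n-1) + 1) with S(1) + 1 = 2, so S(n) + 1 = 2ⁿ and S(n) = 2ⁿ - 1.
Hence S(4) = 2^4 - 1 = 16 - 1 = 15.

S(n) = 2S(n-1) + 1, S(1) = 1; S(4) = 15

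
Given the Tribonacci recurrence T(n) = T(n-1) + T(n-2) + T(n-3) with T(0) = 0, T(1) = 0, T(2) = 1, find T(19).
Computing the sequence terms:
0, 0, 1, 1, 2, 4, 7, 13, 24, 44, 81, 149, 274, 504, 927, 1705, 3136, 5768, 10609, 19513

19513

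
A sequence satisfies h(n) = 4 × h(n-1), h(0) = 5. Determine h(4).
Computing step by step:
h(0) = 5
h(1) = 4 × 5 = 20
h(2) = 4 × 20 = 80
h(3) = 4 × 80 = 320
h(4) = 4 × 320 = 1280

1280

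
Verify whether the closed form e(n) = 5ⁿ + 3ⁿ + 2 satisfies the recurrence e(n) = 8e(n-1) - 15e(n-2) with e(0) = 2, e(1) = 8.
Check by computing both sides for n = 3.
From the recurrence with e(0) = 2, e(1) = 8:
  e(0) = 2, e(1) = 8, e(2) = 34, e(3) = 152
  so the recurrence gives e(3) = 152.
From the proposed closed form e(n) = 5ⁿ + 3ⁿ + 2:
  e(3) = 154.
The recurrence gives 152 but the closed form gives 154, so the closed form does not satisfy the recurrence.

No, the closed form is incorrect.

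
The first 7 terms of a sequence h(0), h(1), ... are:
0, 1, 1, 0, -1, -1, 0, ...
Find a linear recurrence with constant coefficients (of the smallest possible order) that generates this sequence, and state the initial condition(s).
Look for the lowest-order linear relation among consecutive terms.
Observation: h(n) - 1·h(n-1) - (-1)·h(n-2) = 0 holds for the shown terms, and no order-1 relation h(n) = α·h(n-1) + β fits.
Check at n=3: 1·1 + (-1)·1 = 0. ✓

h(n) = h(n-1) - h(n-2), h(0) = 0, h(1) = 1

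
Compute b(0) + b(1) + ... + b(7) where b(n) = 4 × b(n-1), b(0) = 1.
Computing the sequence terms: 1, 4, 16, 64, 256, 1024, 4096, 16384
Adding these values together:

21845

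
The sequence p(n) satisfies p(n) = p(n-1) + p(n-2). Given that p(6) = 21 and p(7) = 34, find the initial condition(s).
Work backwards using p(k) = p(k+2) - p(k+1):
p(5) = p(7) - p(6) = 34 - 21 = 13
p(4) = p(6) - p(5) = 21 - 13 = 8
p(3) = p(5) - p(4) = 13 - 8 = 5
p(2) = p(4) - p(3) = 8 - 5 = 3
p(1) = p(3) - p(2) = 5 - 3 = 2
p(0) = p(2) - p(1) = 3 - 2 = 1

p(0) = 1, p(1) = 2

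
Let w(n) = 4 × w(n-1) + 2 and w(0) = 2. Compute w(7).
Computing step by step:
w(0) = 2
w(1) = 4 × 2 + 2 = 10
w(2) = 4 × 10 + 2 = 42
w(3) = 4 × 42 + 2 = 170
w(4) = 4 × 170 + 2 = 682
w(5) = 4 × 682 + 2 = 2730
w(6) = 4 × 2730 + 2 = 10922
w(7) = 4 × 10922 + 2 = 43690

43690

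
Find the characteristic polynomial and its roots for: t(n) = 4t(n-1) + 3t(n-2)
Substitute t(n) = rⁿ and divide through by rⁿ⁻²: r² - 4r - 3 = 0
Discriminant: 4² + 4·3 = 28, not a perfect square, so by the quadratic formula r = (4 ± √28)/2.
General solution: t(n) = A·r₁ⁿ + B·r₂ⁿ where r₁,r₂ = (4 ± √28)/2

Characteristic: r² - 4r - 3 = 0, Roots: r = (4 ± √28)/2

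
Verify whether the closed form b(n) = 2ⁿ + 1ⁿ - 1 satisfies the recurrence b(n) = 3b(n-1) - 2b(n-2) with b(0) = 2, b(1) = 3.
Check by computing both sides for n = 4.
From the recurrence with b(0) = 2, b(1) = 3:
  b(0) = 2, b(1) = 3, b(2) = 5, b(3) = 9, b(4) = 17
  so the recurrence gives b(4) = 17.
From the proposed closed form b(n) = 2ⁿ + 1ⁿ - 1:
  b(4) = 16.
The recurrence gives 17 but the closed form gives 16, so the closed form does not satisfy the recurrence.

No, the closed form is incorrect.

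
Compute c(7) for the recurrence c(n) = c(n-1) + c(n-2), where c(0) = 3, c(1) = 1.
Computing the sequence terms:
3, 1, 4, 5, 9, 14, 23, 37

37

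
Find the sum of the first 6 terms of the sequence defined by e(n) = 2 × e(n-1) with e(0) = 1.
Computing the sequence terms: 1, 2, 4, 8, 16, 32
Adding these values together:

63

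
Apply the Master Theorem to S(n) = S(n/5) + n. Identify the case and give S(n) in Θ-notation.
Master Theorem template: S(n) = a·S(n/b) + f(n).
Here: a=1, b=5, f(n)=n
Compute log_b(a) = log_5(1) = 0.
f(n) = n = Ω(n^(0+ε)) with ε = 1, and the regularity condition holds (a·f(n/b) = (a/b^1)·f(n) with a/b^1 = 5^-1 < 1). Case 3: S(n) = Θ(f(n)) = Θ(n).

Case 3: S(n) = Θ(n)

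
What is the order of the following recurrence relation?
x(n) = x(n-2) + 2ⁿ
The order is the largest lag k for which x(n-k) appears. Here the deepest term is x(n-2) (the 2ⁿ term is non-homogeneous and does not affect the order), so the order is 2.

Order 2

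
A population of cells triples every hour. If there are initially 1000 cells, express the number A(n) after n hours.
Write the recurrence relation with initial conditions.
Each hour multiplies the count by 3, so the count after n hours depends only on the count after n-1 hours: A(n) = 3 × A(n-1). The starting count gives A(0) = 1000.
Unrolling n times gives the closed form A(n) = 1000 × 3ⁿ.

A(n) = 3 × A(n-1), A(0) = 1000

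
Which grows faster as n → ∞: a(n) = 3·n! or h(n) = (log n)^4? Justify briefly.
Comparing growth rates:
Growth-rate hierarchy: log n ≺ any polynomial ≺ any exponential cⁿ (c>1) ≺ n! ≺ nⁿ.
factorial dominates polylogarithmic (log n)^4 asymptotically.

a(n) grows faster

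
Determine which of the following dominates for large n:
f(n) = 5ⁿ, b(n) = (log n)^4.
Comparing growth rates:
Growth-rate hierarchy: log n ≺ any polynomial ≺ any exponential cⁿ (c>1) ≺ n! ≺ nⁿ.
exponential base 5 dominates polylogarithmic (log n)^4 asymptotically.

f(n) grows faster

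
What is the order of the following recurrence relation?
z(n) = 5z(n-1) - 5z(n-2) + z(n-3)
The order is the largest lag k for which z(n-k) appears. Here the deepest term is z(n-3), so the order is 3.

Order 3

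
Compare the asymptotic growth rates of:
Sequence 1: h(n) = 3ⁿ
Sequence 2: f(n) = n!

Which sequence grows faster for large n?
Comparing growth rates:
Growth-rate hierarchy: log n ≺ any polynomial ≺ any exponential cⁿ (c>1) ≺ n! ≺ nⁿ.
factorial dominates exponential base 3 asymptotically.

f(n) grows faster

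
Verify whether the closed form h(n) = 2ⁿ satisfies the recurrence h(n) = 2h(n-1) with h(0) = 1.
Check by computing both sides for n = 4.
From the recurrence with h(0) = 1:
  h(0) = 1, h(1) = 2, h(2) = 4, h(3) = 8, h(4) = 16
  so the recurrence gives h(4) = 16.
From the proposed closed form h(n) = 2ⁿ:
  h(4) = 16.
Both sides give 16 at n = 4, and the initial condition(s) match, so the closed form is consistent.

Yes, the closed form is correct.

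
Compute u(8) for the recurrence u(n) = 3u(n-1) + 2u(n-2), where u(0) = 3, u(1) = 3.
Computing the sequence terms:
3, 3, 15, 51, 183, 651, 2319, 8259, 29415

29415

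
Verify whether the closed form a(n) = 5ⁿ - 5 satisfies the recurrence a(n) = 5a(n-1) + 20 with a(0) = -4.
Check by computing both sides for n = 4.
From the recurrence with a(0) = -4:
  a(0) = -4, a(1) = 0, a(2) = 20, a(3) = 120, a(4) = 620
  so the recurrence gives a(4) = 620.
From the proposed closed form a(n) = 5ⁿ - 5:
  a(4) = 620.
Both sides give 620 at n = 4, and the initial condition(s) match, so the closed form is consistent.

Yes, the closed form is correct.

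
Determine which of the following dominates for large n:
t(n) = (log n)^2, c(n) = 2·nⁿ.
Comparing growth rates:
Growth-rate hierarchy: log n ≺ any polynomial ≺ any exponential cⁿ (c>1) ≺ n! ≺ nⁿ.
super-exponential nⁿ dominates polylogarithmic (log n)^2 asymptotically.

c(n) grows faster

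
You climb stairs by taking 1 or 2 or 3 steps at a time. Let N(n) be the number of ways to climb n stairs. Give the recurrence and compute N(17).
Condition on the size of the last step (1 to 3): before it there were n-1, …, n-3 stairs climbed, and these cases are disjoint, so N(n) = N(n-1) + N(n-2) + N(n-3) (order-3 linear recurrence).
Initial conditions by direct count (compositions of i into parts ≤ 3): N(1) = 1; N(2) = 2; N(3) = 4.
Iterating the recurrence: N(4) = 7, N(5) = 13, N(6) = 24, N(7) = 44, N(8) = 81, N(9) = 149, N(10) = 274, N(11) = 504, N(12) = 927, N(13) = 1705, N(14) = 3136, N(15) = 5768, N(16) = 10609, N(17) = 19513.

N(n) = N(n-1) + N(n-2) + N(n-3), N(1) = 1, N(2) = 2, N(3) = 4; N(17) = 19513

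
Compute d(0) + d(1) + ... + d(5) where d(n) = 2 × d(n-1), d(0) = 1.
Computing the sequence terms: 1, 2, 4, 8, 16, 32
Adding these values together:

63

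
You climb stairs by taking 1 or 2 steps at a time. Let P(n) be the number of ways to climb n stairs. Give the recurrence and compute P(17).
Condition on the size of the last step (1 to 2): before it there were n-1, …, n-2 stairs climbed, and these cases are disjoint, so P(n) = P(n-1) + P(n-2) (Fibonacci-type sequence).
Initial conditions by direct count (compositions of i into parts ≤ 2): P(1) = 1; P(2) = 2.
Iterating the recurrence: P(3) = 3, P(4) = 5, P(5) = 8, P(6) = 13, P(7) = 21, P(8) = 34, P(9) = 55, P(10) = 89, P(11) = 144, P(12) = 233, P(13) = 377, P(14) = 610, P(15) = 987, P(16) = 1597, P(17) = 2584.

P(n) = P(n-1) + P(n-2), P(1) = 1, P(2) = 2; P(17) = 2584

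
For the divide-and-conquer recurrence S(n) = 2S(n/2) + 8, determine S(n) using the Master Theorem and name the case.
Master Theorem template: S(n) = a·S(n/b) + f(n).
Here: a=2, b=2, f(n)=8
Compute log_b(a) = log_2(2) = 1.
f(n) = 8 = O(n^(1-ε)) with ε = 1. Case 1: S(n) = Θ(n^log_b(a)) = Θ(n).

Case 1: S(n) = Θ(n)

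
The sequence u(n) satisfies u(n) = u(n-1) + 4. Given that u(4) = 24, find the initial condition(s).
u(4) = u(0) + 4·4, so u(0) = 24 - 16 = 8.

u(0) = 8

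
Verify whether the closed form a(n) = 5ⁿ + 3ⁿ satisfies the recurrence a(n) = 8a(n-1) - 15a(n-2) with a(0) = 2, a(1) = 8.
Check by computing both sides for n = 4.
From the recurrence with a(0) = 2, a(1) = 8:
  a(0) = 2, a(1) = 8, a(2) = 34, a(3) = 152, a(4) = 706
  so the recurrence gives a(4) = 706.
From the proposed closed form a(n) = 5ⁿ + 3ⁿ:
  a(4) = 706.
Both sides give 706 at n = 4, and the initial condition(s) match, so the closed form is consistent.

Yes, the closed form is correct.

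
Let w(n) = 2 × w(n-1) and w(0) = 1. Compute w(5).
Computing step by step:
w(0) = 1
w(1) = 2 × 1 = 2
w(2) = 2 × 2 = 4
w(3) = 2 × 4 = 8
w(4) = 2 × 8 = 16
w(5) = 2 × 16 = 32

32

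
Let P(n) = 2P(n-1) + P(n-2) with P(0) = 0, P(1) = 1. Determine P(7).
Computing the sequence terms:
0, 1, 2, 5, 12, 29, 70, 169

169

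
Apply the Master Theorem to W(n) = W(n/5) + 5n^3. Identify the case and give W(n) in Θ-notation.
Master Theorem template: W(n) = a·W(n/b) + f(n).
Here: a=1, b=5, f(n)=5n^3
Compute log_b(a) = log_5(1) = 0.
f(n) = 5n^3 = Ω(n^(0+ε)) with ε = 3, and the regularity condition holds (a·f(n/b) = (a/b^3)·f(n) with a/b^3 = 5^-3 < 1). Case 3: W(n) = Θ(f(n)) = Θ(n^3).

Case 3: W(n) = Θ(n^3)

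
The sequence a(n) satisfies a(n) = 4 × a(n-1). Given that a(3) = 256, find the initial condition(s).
In general a(n) = 4ⁿ · a(0). At n = 3: a(0) = a(3) / 4^3 = 256 / 64 = 4.

a(0) = 4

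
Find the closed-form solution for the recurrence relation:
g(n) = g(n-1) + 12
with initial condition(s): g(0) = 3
Recurrence: g(n) = g(n-1) + 12, initial: g(0) = 3.
Each step adds 12, so g(n) = g(0) + 12n = 12n + 3.

g(n) = 12n + 3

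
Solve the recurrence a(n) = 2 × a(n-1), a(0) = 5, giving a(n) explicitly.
Recurrence: a(n) = 2 × a(n-1), initial: a(0) = 5.
Each term is 2 times the previous, so this is geometric with ratio 2. After n steps: a(n) = a(0)·2ⁿ = 5·2ⁿ.

a(n) = 5·2ⁿ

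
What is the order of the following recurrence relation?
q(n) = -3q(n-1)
The order is the largest lag k for which q(n-k) appears. Here the deepest term is q(n-1), so the order is 1.

Order 1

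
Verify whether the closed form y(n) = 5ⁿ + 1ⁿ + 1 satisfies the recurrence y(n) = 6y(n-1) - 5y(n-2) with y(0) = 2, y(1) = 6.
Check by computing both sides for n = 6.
From the recurrence with y(0) = 2, y(1) = 6:
  y(0) = 2, y(1) = 6, y(2) = 26, y(3) = 126, y(4) = 626, y(5) = 3126, y(6) = 15626
  so the recurrence gives y(6) = 15626.
From the proposed closed form y(n) = 5ⁿ + 1ⁿ + 1:
  y(6) = 15627.
The recurrence gives 15626 but the closed form gives 15627, so the closed form does not satisfy the recurrence.

No, the closed form is incorrect.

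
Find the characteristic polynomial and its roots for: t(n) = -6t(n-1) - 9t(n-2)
Substitute t(n) = rⁿ and divide through by rⁿ⁻²: r² + 6r + 9 = 0
Factor: (r + 3)² = 0, so r = -3 (double root).
General solution: t(n) = (A + Bn)·(-3)ⁿ

Characteristic: r² + 6r + 9 = 0, Roots: r = -3 (double root)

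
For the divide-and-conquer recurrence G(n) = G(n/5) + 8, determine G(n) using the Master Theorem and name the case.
Master Theorem template: G(n) = a·G(n/b) + f(n).
Here: a=1, b=5, f(n)=8
Compute log_b(a) = log_5(1) = 0.
f(n) = 8 = Θ(1). Case 2: G(n) = Θ(log n).

Case 2: G(n) = Θ(log n)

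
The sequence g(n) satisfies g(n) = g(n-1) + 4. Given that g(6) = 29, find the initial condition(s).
g(6) = g(0) + 6·4, so g(0) = 29 - 24 = 5.

g(0) = 5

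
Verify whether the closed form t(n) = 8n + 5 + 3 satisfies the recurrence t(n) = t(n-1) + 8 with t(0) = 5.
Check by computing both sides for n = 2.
From the recurrence with t(0) = 5:
  t(0) = 5, t(1) = 13, t(2) = 21
  so the recurrence gives t(2) = 21.
From the proposed closed form t(n) = 8n + 5 + 3:
  t(2) = 24.
The recurrence gives 21 but the closed form gives 24, so the closed form does not satisfy the recurrence.

No, the closed form is incorrect.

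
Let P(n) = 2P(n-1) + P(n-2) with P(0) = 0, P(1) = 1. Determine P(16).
Computing the sequence terms:
0, 1, 2, 5, 12, 29, 70, 169, 408, 985, 2378, 5741, 13860, 33461, 80782, 195025, 470832

470832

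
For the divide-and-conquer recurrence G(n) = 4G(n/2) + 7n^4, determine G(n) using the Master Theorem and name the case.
Master Theorem template: G(n) = a·G(n/b) + f(n).
Here: a=4, b=2, f(n)=7n^4
Compute log_b(a) = log_2(4) = 2.
f(n) = 7n^4 = Ω(n^(2+ε)) with ε = 2, and the regularity condition holds (a·f(n/b) = (a/b^4)·f(n) with a/b^4 = 2^-2 < 1). Case 3: G(n) = Θ(f(n)) = Θ(n^4).

Case 3: G(n) = Θ(n^4)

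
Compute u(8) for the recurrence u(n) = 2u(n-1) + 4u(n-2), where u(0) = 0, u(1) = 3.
Computing the sequence terms:
0, 3, 6, 24, 72, 240, 768, 2496, 8064

8064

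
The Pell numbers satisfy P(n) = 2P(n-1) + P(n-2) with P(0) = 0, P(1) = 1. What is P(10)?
Computing the sequence terms:
0, 1, 2, 5, 12, 29, 70, 169, 408, 985, 2378

2378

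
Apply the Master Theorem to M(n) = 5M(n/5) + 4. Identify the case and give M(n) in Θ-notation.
Master Theorem template: M(n) = a·M(n/b) + f(n).
Here: a=5, b=5, f(n)=4
Compute log_b(a) = log_5(5) = 1.
f(n) = 4 = O(n^(1-ε)) with ε = 1. Case 1: M(n) = Θ(n^log_b(a)) = Θ(n).

Case 1: M(n) = Θ(n)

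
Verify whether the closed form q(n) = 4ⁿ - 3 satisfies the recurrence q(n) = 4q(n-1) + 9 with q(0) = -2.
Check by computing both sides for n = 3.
From the recurrence with q(0) = -2:
  q(0) = -2, q(1) = 1, q(2) = 13, q(3) = 61
  so the recurrence gives q(3) = 61.
From the proposed closed form q(n) = 4ⁿ - 3:
  q(3) = 61.
Both sides give 61 at n = 3, and the initial condition(s) match, so the closed form is consistent.

Yes, the closed form is correct.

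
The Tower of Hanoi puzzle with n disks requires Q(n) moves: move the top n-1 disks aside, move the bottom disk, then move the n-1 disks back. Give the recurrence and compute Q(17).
Moving n disks = move the top n-1 disks aside (Q(n-1) moves) + move the largest disk (1 move) + move the n-1 disks back on top (Q(n-1) moves), so Q(n) = 2Q(n-1) + 1, with Q(1) = 1 (a single disk takes one move).
First terms: 1, 3, 7, 15, 31, 63, … — each is one less than a power of 2. Indeed Q(n) + 1 = 2(Q(n-1) + 1) with Q(1) + 1 = 2, so Q(n) + 1 = 2ⁿ and Q(n) = 2ⁿ - 1.
Hence Q(17) = 2^17 - 1 = 131072 - 1 = 131071.

Q(n) = 2Q(n-1) + 1, Q(1) = 1; Q(17) = 131071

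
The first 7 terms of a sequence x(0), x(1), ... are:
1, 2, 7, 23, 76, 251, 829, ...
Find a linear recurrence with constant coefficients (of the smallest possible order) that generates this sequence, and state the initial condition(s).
Look for the lowest-order linear relation among consecutive terms.
Observation: x(n) - 3·x(n-1) - (1)·x(n-2) = 0 holds for the shown terms, and no order-1 relation x(n) = α·x(n-1) + β fits.
Check at n=3: 3·7 + (1)·2 = 23. ✓

x(n) = 3x(n-1) + x(n-2), x(0) = 1, x(1) = 2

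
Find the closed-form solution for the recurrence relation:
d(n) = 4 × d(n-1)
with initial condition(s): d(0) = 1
Recurrence: d(n) = 4 × d(n-1), initial: d(0) = 1.
Each term is 4 times the previous, so this is geometric with ratio 4. After n steps: d(n) = d(0)·4ⁿ = 4ⁿ.

d(n) = 4ⁿ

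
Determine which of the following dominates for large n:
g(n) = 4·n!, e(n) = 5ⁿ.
Comparing growth rates:
Growth-rate hierarchy: log n ≺ any polynomial ≺ any exponential cⁿ (c>1) ≺ n! ≺ nⁿ.
factorial dominates exponential base 5 asymptotically.

g(n) grows faster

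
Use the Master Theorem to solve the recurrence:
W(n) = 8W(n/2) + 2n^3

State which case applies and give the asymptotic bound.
Master Theorem template: W(n) = a·W(n/b) + f(n).
Here: a=8, b=2, f(n)=2n^3
Compute log_b(a) = log_2(8) = 3.
f(n) = 2n^3 = Θ(n^3). Case 2: W(n) = Θ(n^3 log n).

Case 2: W(n) = Θ(n^3 log n)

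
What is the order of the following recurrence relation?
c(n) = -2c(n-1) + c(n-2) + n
The order is the largest lag k for which c(n-k) appears. Here the deepest term is c(n-2) (the n term is non-homogeneous and does not affect the order), so the order is 2.

Order 2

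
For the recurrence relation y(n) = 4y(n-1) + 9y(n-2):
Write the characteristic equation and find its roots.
Substitute y(n) = rⁿ and divide through by rⁿ⁻²: r² - 4r - 9 = 0
Discriminant: 4² + 4·9 = 52, not a perfect square, so by the quadratic formula r = (4 ± √52)/2.
General solution: y(n) = A·r₁ⁿ + B·r₂ⁿ where r₁,r₂ = (4 ± √52)/2

Characteristic: r² - 4r - 9 = 0, Roots: r = (4 ± √52)/2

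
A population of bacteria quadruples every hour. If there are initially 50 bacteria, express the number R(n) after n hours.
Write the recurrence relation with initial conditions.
Each hour multiplies the count by 4, so the count after n hours depends only on the count after n-1 hours: R(n) = 4 × R(n-1). The starting count gives R(0) = 50.
Unrolling n times gives the closed form R(n) = 50 × 4ⁿ.

R(n) = 4 × R(n-1), R(0) = 50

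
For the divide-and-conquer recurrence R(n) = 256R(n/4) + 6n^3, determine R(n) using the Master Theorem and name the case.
Master Theorem template: R(n) = a·R(n/b) + f(n).
Here: a=256, b=4, f(n)=6n^3
Compute log_b(a) = log_4(256) = 4.
f(n) = 6n^3 = O(n^(4-ε)) with ε = 1. Case 1: R(n) = Θ(n^log_b(a)) = Θ(n^4).

Case 1: R(n) = Θ(n^4)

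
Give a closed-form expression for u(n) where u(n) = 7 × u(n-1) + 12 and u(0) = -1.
Recurrence: u(n) = 7 × u(n-1) + 12, initial: u(0) = -1.
Try u(n) = A·7ⁿ + C. Substituting: A·7ⁿ + C = 7(A·7ⁿ⁻¹ + C) + 12 = A·7ⁿ + 7C + 12, so C = 7C + 12, giving C = -2. Then u(0) = A - 2 = -1 gives A = 1.

u(n) = 7ⁿ - 2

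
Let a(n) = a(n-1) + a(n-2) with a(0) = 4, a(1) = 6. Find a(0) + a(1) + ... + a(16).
Computing the sequence terms: 4, 6, 10, 16, 26, 42, 68, 110, 178, 288, 466, 754, 1220, 1974, 3194, 5168, 8362
Adding these values together:

21886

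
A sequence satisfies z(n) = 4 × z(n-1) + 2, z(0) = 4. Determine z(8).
Computing step by step:
z(0) = 4
z(1) = 4 × 4 + 2 = 18
z(2) = 4 × 18 + 2 = 74
z(3) = 4 × 74 + 2 = 298
z(4) = 4 × 298 + 2 = 1194
z(5) = 4 × 1194 + 2 = 4778
z(6) = 4 × 4778 + 2 = 19114
z(7) = 4 × 19114 + 2 = 76458
z(8) = 4 × 76458 + 2 = 305834

305834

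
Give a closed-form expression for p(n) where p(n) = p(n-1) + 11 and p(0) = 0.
Recurrence: p(n) = p(n-1) + 11, initial: p(0) = 0.
Each step adds 11, so p(n) = p(0) + 11n = 11n.

p(n) = 11n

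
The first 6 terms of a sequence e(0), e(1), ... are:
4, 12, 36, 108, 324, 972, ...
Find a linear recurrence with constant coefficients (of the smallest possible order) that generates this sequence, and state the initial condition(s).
Look for the lowest-order linear relation among consecutive terms.
Observation: each term is 3× the previous.
Check at n=2: 3·12 = 36. ✓

e(n) = 3 × e(n-1), e(0) = 4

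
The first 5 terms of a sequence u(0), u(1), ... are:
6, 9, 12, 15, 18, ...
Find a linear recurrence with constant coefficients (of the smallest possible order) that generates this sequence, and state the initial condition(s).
Look for the lowest-order linear relation among consecutive terms.
Observation: consecutive differences are constant (= 3).
Check at n=2: 1·9 + 3 = 12. ✓

u(n) = u(n-1) + 3, u(0) = 6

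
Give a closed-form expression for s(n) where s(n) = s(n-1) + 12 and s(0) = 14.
Recurrence: s(n) = s(n-1) + 12, initial: s(0) = 14.
Each step adds 12, so s(n) = s(0) + 12n = 12n + 14.

s(n) = 12n + 14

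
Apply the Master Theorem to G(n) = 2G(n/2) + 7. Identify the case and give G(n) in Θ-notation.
Master Theorem template: G(n) = a·G(n/b) + f(n).
Here: a=2, b=2, f(n)=7
Compute log_b(a) = log_2(2) = 1.
f(n) = 7 = O(n^(1-ε)) with ε = 1. Case 1: G(n) = Θ(n^log_b(a)) = Θ(n).

Case 1: G(n) = Θ(n)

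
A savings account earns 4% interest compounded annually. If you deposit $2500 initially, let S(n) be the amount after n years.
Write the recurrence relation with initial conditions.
Each year the balance grows by 4%, i.e. is multiplied by 1 + 4/100 = 1.04, so S(n) = 1.04 × S(n-1). The initial deposit gives S(0) = 2500.
Unrolling gives the closed form S(n) = 2500 × (1.04)ⁿ.

S(n) = 1.04 × S(n-1), S(0) = 2500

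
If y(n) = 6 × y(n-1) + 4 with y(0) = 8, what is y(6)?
Computing step by step:
y(0) = 8
y(1) = 6 × 8 + 4 = 52
y(2) = 6 × 52 + 4 = 316
y(3) = 6 × 316 + 4 = 1900
y(4) = 6 × 1900 + 4 = 11404
y(5) = 6 × 11404 + 4 = 68428
y(6) = 6 × 68428 + 4 = 410572

410572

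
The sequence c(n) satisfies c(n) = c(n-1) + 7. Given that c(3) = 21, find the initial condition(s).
c(3) = c(0) + 3·7, so c(0) = 21 - 21 = 0.

c(0) = 0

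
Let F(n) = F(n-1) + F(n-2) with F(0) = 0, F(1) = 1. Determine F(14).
Computing the sequence terms:
0, 1, 1, 2, 3, 5, 8, 13, 21, 34, 55, 89, 144, 233, 377

377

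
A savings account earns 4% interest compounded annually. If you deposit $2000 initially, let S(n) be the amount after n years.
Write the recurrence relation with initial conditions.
Each year the balance grows by 4%, i.e. is multiplied by 1 + 4/100 = 1.04, so S(n) = 1.04 × S(n-1). The initial deposit gives S(0) = 2000.
Unrolling gives the closed form S(n) = 2000 × (1.04)ⁿ.

S(n) = 1.04 × S(n-1), S(0) = 2000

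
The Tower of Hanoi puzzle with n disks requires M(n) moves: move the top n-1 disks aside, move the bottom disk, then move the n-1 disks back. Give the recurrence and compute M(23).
Moving n disks = move the top n-1 disks aside (M(n-1) moves) + move the largest disk (1 move) + move the n-1 disks back on top (M(n-1) moves), so M(n) = 2M(n-1) + 1, with M(1) = 1 (a single disk takes one move).
First terms: 1, 3, 7, 15, 31, 63, … — each is one less than a power of 2. Indeed M(n) + 1 = 2(M(n-1) + 1) with M(1) + 1 = 2, so M(n) + 1 = 2ⁿ and M(n) = 2ⁿ - 1.
Hence M(23) = 2^23 - 1 = 8388608 - 1 = 8388607.

M(n) = 2M(n-1) + 1, M(1) = 1; M(23) = 8388607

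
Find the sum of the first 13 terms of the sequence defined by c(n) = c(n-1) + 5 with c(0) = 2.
Computing the sequence terms: 2, 7, 12, 17, 22, 27, 32, 37, 42, 47, 52, 57, 62
Adding these values together:

416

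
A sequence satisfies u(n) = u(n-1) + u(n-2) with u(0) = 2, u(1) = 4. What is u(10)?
Computing the sequence terms:
2, 4, 6, 10, 16, 26, 42, 68, 110, 178, 288

288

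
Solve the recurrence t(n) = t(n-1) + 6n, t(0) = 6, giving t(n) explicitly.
Recurrence: t(n) = t(n-1) + 6n, initial: t(0) = 6.
Telescoping: t(n) = t(0) + 6·Σᵢ₌₁ⁿ i = 6 + 6·n(n+1)/2.

t(n) = 6·n(n+1)/2 + 6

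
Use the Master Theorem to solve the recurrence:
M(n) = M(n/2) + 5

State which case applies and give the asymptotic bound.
Master Theorem template: M(n) = a·M(n/b) + f(n).
Here: a=1, b=2, f(n)=5
Compute log_b(a) = log_2(1) = 0.
f(n) = 5 = Θ(1). Case 2: M(n) = Θ(log n).

Case 2: M(n) = Θ(log n)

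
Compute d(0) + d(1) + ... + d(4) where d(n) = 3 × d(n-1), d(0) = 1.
Computing the sequence terms: 1, 3, 9, 27, 81
Adding these values together:

121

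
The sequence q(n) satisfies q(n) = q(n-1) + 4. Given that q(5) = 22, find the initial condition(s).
q(5) = q(0) + 5·4, so q(0) = 22 - 20 = 2.

q(0) = 2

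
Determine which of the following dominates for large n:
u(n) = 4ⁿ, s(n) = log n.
Comparing growth rates:
Growth-rate hierarchy: log n ≺ any polynomial ≺ any exponential cⁿ (c>1) ≺ n! ≺ nⁿ.
exponential base 4 dominates logarithmic asymptotically.

u(n) grows faster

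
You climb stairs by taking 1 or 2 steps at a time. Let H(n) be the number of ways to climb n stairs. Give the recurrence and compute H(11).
Condition on the size of the last step (1 to 2): before it there were n-1, …, n-2 stairs climbed, and these cases are disjoint, so H(n) = H(n-1) + H(n-2) (Fibonacci-type sequence).
Initial conditions by direct count (compositions of i into parts ≤ 2): H(1) = 1; H(2) = 2.
Iterating the recurrence: H(3) = 3, H(4) = 5, H(5) = 8, H(6) = 13, H(7) = 21, H(8) = 34, H(9) = 55, H(10) = 89, H(11) = 144.

H(n) = H(n-1) + H(n-2), H(1) = 1, H(2) = 2; H(11) = 144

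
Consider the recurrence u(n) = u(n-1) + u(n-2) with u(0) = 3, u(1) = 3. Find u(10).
Computing the sequence terms:
3, 3, 6, 9, 15, 24, 39, 63, 102, 165, 267

267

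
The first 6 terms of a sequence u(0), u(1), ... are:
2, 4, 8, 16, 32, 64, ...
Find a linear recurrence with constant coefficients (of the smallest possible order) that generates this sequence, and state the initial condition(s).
Look for the lowest-order linear relation among consecutive terms.
Observation: each term is 2× the previous.
Check at n=2: 2·4 = 8. ✓

u(n) = 2 × u(n-1), u(0) = 2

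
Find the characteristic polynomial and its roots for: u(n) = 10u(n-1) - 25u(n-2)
Substitute u(n) = rⁿ and divide through by rⁿ⁻²: r² - 10r + 25 = 0
Factor: (r - 5)² = 0, so r = 5 (double root).
General solution: u(n) = (A + Bn)·5ⁿ

Characteristic: r² - 10r + 25 = 0, Roots: r = 5 (double root)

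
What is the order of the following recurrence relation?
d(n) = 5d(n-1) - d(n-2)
The order is the largest lag k for which d(n-k) appears. Here the deepest term is d(n-2), so the order is 2.

Order 2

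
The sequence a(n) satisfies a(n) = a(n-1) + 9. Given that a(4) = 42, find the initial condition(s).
a(4) = a(0) + 4·9, so a(0) = 42 - 36 = 6.

a(0) = 6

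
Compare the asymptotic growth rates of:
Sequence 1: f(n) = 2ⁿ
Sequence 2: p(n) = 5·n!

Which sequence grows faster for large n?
Comparing growth rates:
Growth-rate hierarchy: log n ≺ any polynomial ≺ any exponential cⁿ (c>1) ≺ n! ≺ nⁿ.
factorial dominates exponential base 2 asymptotically.

p(n) grows faster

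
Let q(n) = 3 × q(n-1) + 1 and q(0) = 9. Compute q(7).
Computing step by step:
q(0) = 9
q(1) = 3 × 9 + 1 = 28
q(2) = 3 × 28 + 1 = 85
q(3) = 3 × 85 + 1 = 256
q(4) = 3 × 256 + 1 = 769
q(5) = 3 × 769 + 1 = 2308
q(6) = 3 × 2308 + 1 = 6925
q(7) = 3 × 6925 + 1 = 20776

20776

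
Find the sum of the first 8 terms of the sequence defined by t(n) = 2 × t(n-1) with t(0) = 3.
Computing the sequence terms: 3, 6, 12, 24, 48, 96, 192, 384
Adding these values together:

765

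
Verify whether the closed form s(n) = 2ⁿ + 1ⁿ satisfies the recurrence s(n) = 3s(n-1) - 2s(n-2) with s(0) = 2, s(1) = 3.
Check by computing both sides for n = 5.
From the recurrence with s(0) = 2, s(1) = 3:
  s(0) = 2, s(1) = 3, s(2) = 5, s(3) = 9, s(4) = 17, s(5) = 33
  so the recurrence gives s(5) = 33.
From the proposed closed form s(n) = 2ⁿ + 1ⁿ:
  s(5) = 33.
Both sides give 33 at n = 5, and the initial condition(s) match, so the closed form is consistent.

Yes, the closed form is correct.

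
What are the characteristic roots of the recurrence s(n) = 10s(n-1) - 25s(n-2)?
Substitute s(n) = rⁿ and divide through by rⁿ⁻²: r² - 10r + 25 = 0
Factor: (r - 5)² = 0, so r = 5 (double root).
General solution: s(n) = (A + Bn)·5ⁿ

Characteristic: r² - 10r + 25 = 0, Roots: r = 5 (double root)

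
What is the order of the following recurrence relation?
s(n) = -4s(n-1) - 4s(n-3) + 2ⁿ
The order is the largest lag k for which s(n-k) appears. Here the deepest term is s(n-3) (the 2ⁿ term is non-homogeneous and does not affect the order), so the order is 3.

Order 3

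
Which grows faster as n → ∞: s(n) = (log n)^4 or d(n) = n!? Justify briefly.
Comparing growth rates:
Growth-rate hierarchy: log n ≺ any polynomial ≺ any exponential cⁿ (c>1) ≺ n! ≺ nⁿ.
factorial dominates polylogarithmic (log n)^4 asymptotically.

d(n) grows faster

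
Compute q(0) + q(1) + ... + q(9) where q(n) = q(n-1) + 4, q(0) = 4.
Computing the sequence terms: 4, 8, 12, 16, 20, 24, 28, 32, 36, 40
Adding these values together:

220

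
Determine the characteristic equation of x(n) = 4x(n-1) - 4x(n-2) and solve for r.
Substitute x(n) = rⁿ and divide through by rⁿ⁻²: r² - 4r + 4 = 0
Factor: (r - 2)² = 0, so r = 2 (double root).
General solution: x(n) = (A + Bn)·2ⁿ

Characteristic: r² - 4r + 4 = 0, Roots: r = 2 (double root)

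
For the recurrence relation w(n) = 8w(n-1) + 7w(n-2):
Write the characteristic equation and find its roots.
Substitute w(n) = rⁿ and divide through by rⁿ⁻²: r² - 8r - 7 = 0
Discriminant: 8² + 4·7 = 92, not a perfect square, so by the quadratic formula r = (8 ± √92)/2.
General solution: w(n) = A·r₁ⁿ + B·r₂ⁿ where r₁,r₂ = (8 ± √92)/2

Characteristic: r² - 8r - 7 = 0, Roots: r = (8 ± √92)/2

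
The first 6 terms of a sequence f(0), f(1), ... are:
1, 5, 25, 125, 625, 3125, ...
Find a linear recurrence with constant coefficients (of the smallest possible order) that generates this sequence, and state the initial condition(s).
Look for the lowest-order linear relation among consecutive terms.
Observation: each term is 5× the previous.
Check at n=2: 5·5 = 25. ✓

f(n) = 5 × f(n-1), f(0) = 1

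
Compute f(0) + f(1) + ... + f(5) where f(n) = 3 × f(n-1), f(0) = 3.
Computing the sequence terms: 3, 9, 27, 81, 243, 729
Adding these values together:

1092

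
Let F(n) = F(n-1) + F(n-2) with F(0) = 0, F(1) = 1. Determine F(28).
Computing the sequence terms:
0, 1, 1, 2, 3, 5, 8, 13, 21, 34, 55, 89, 144, 233, 377, 610, 987, 1597, 2584, 4181, 6765, 10946, 17711, 28657, 46368, 75025, 121393, 196418, 317811

317811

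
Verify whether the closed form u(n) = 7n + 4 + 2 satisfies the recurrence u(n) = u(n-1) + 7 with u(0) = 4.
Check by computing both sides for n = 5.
From the recurrence with u(0) = 4:
  u(0) = 4, u(1) = 11, u(2) = 18, u(3) = 25, u(4) = 32, u(5) = 39
  so the recurrence gives u(5) = 39.
From the proposed closed form u(n) = 7n + 4 + 2:
  u(5) = 41.
The recurrence gives 39 but the closed form gives 41, so the closed form does not satisfy the recurrence.

No, the closed form is incorrect.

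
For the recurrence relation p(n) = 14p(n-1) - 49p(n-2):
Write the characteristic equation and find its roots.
Substitute p(n) = rⁿ and divide through by rⁿ⁻²: r² - 14r + 49 = 0
Factor: (r - 7)² = 0, so r = 7 (double root).
General solution: p(n) = (A + Bn)·7ⁿ

Characteristic: r² - 14r + 49 = 0, Roots: r = 7 (double root)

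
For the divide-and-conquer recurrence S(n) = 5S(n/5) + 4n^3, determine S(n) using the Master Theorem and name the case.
Master Theorem template: S(n) = a·S(n/b) + f(n).
Here: a=5, b=5, f(n)=4n^3
Compute log_b(a) = log_5(5) = 1.
f(n) = 4n^3 = Ω(n^(1+ε)) with ε = 2, and the regularity condition holds (a·f(n/b) = (a/b^3)·f(n) with a/b^3 = 5^-2 < 1). Case 3: S(n) = Θ(f(n)) = Θ(n^3).

Case 3: S(n) = Θ(n^3)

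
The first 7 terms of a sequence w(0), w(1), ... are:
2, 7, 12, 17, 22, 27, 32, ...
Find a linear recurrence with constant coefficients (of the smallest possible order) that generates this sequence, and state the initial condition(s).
Look for the lowest-order linear relation among consecutive terms.
Observation: consecutive differences are constant (= 5).
Check at n=2: 1·7 + 5 = 12. ✓

w(n) = w(n-1) + 5, w(0) = 2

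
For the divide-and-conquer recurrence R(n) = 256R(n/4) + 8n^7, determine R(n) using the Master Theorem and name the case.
Master Theorem template: R(n) = a·R(n/b) + f(n).
Here: a=256, b=4, f(n)=8n^7
Compute log_b(a) = log_4(256) = 4.
f(n) = 8n^7 = Ω(n^(4+ε)) with ε = 3, and the regularity condition holds (a·f(n/b) = (a/b^7)·f(n) with a/b^7 = 4^-3 < 1). Case 3: R(n) = Θ(f(n)) = Θ(n^7).

Case 3: R(n) = Θ(n^7)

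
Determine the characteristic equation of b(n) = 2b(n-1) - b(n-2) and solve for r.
Substitute b(n) = rⁿ and divide through by rⁿ⁻²: r² - 2r + 1 = 0
Factor: (r - 1)² = 0, so r = 1 (double root).
General solution: b(n) = (A + Bn)·1ⁿ

Characteristic: r² - 2r + 1 = 0, Roots: r = 1 (double root)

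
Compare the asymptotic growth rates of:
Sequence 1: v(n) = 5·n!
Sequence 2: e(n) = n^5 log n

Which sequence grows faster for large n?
Comparing growth rates:
Growth-rate hierarchy: log n ≺ any polynomial ≺ any exponential cⁿ (c>1) ≺ n! ≺ nⁿ.
factorial dominates polynomial degree 5 (with log factor) asymptotically.

v(n) grows faster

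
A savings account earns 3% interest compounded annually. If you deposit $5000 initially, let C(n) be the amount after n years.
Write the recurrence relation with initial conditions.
Each year the balance grows by 3%, i.e. is multiplied by 1 + 3/100 = 1.03, so C(n) = 1.03 × C(n-1). The initial deposit gives C(0) = 5000.
Unrolling gives the closed form C(n) = 5000 × (1.03)ⁿ.

C(n) = 1.03 × C(n-1), C(0) = 5000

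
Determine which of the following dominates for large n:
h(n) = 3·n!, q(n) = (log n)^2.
Comparing growth rates:
Growth-rate hierarchy: log n ≺ any polynomial ≺ any exponential cⁿ (c>1) ≺ n! ≺ nⁿ.
factorial dominates polylogarithmic (log n)^2 asymptotically.

h(n) grows faster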